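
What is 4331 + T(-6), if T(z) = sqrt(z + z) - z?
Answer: 4337 + 2*I*sqrt(3) ≈ 4337.0 + 3.4641*I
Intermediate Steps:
T(z) = -z + sqrt(2)*sqrt(z) (T(z) = sqrt(2*z) - z = sqrt(2)*sqrt(z) - z = -z + sqrt(2)*sqrt(z))
4331 + T(-6) = 4331 + (-1*(-6) + sqrt(2)*sqrt(-6)) = 4331 + (6 + sqrt(2)*(I*sqrt(6))) = 4331 + (6 + 2*I*sqrt(3)) = 4337 + 2*I*sqrt(3)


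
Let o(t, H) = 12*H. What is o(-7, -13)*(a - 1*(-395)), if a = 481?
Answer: -136656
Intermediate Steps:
o(-7, -13)*(a - 1*(-395)) = (12*(-13))*(481 - 1*(-395)) = -156*(481 + 395) = -156*876 = -136656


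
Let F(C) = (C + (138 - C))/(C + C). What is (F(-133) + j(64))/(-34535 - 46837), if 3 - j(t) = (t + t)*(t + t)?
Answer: 1089371/5411238 ≈ 0.20132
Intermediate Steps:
j(t) = 3 - 4*t² (j(t) = 3 - (t + t)*(t + t) = 3 - 2*t*2*t = 3 - 4*t²)
F(C) = 69/C (F(C) = 138/((2*C)) = 138*(1/(2*C)) = 69/C)
(F(-133) + j(64))/(-34535 - 46837) = (69/(-133) + (3 - 4*64²))/(-34535 - 46837) = (69*(-1/133) + (3 - 4*4096))/(-81372) = (-69/133 + (3 - 16384))*(-1/81372) = (-69/133 - 16381)*(-1/81372) = -2178742/133*(-1/81372) = 1089371/5411238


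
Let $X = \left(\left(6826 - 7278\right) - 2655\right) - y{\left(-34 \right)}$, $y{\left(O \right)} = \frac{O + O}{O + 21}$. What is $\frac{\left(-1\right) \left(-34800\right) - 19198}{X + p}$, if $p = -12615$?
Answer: $- \frac{101413}{102227} \approx -0.99204$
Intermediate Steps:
$y{\left(O \right)} = \frac{2 O}{21 + O}$
$X = - \frac{40459}{13}$ ($X = \left(\left(6826 - 7278\right) - 2655\right) - 2 \left(-34\right) \frac{1}{21 - 34} = \left(-452 - 2655\right) - 2 \left(-34\right) \frac{1}{-13} = -3107 - 2 \left(-34\right) \left(- \frac{1}{13}\right) = -3107 - \frac{68}{13} = - \frac{40459}{13} \approx -3112.2$)
$\frac{\left(-1\right) \left(-34800\right) - 19198}{X + p} = \frac{\left(-1\right) \left(-34800\right) - 19198}{- \frac{40459}{13} - 12615} = \frac{34800 - 19198}{- \frac{204454}{13}} = 15602 \left(- \frac{13}{204454}\right) = - \frac{101413}{102227}$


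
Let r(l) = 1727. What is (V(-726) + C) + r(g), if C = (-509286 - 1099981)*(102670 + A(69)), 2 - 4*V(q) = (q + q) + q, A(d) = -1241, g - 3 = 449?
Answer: -163226340271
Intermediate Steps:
g = 452 (g = 3 + 449 = 452)
V(q) = ½ - 3*q/4 (V(q) = ½ - ((q + q) + q)/4 = ½ - (2*q + q)/4 = ½ - 3*q/4)
C = -163226342543 (C = (-509286 - 1099981)*(102670 - 1241) = -1609267*101429 = -163226342543)
(V(-726) + C) + r(g) = ((½ - ¾*(-726)) - 163226342543) + 1727 = ((½ + 1089/2) - 163226342543) + 1727 = (545 - 163226342543) + 1727 = -163226341998 + 1727 = -163226340271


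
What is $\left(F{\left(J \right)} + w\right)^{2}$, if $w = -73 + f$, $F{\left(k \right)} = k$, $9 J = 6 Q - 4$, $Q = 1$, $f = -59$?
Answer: $\frac{1406596}{81} \approx 17365.0$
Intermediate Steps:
$J = \frac{2}{9}$ ($J = \frac{6 \cdot 1 - 4}{9} = \frac{6 - 4}{9} = \frac{1}{9} \cdot 2 = \frac{2}{9} \approx 0.22222$)
$w = -132$ ($w = -73 - 59 = -132$)
$\left(F{\left(J \right)} + w\right)^{2} = \left(\frac{2}{9} - 132\right)^{2} = \left(- \frac{1186}{9}\right)^{2} = \frac{1406596}{81}$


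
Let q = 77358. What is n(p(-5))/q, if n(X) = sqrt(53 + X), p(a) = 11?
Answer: 4/38679 ≈ 0.00010342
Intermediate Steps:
n(p(-5))/q = sqrt(53 + 11)/77358 = sqrt(64)*(1/77358) = 8*(1/77358) = 4/38679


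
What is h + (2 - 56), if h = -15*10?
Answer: -204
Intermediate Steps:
h = -150
h + (2 - 56) = -150 + (2 - 56) = -150 - 54 = -204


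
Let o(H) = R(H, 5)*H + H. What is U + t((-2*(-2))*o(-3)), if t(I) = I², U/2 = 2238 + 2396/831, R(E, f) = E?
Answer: 4203004/831 ≈ 5057.8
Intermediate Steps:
o(H) = H + H² (o(H) = H*H + H = H² + H = H + H²)
U = 3724348/831 (U = 2*(2238 + 2396/831) = 2*(1862174/831) = 3724348/831 ≈ 4481.8)
U + t((-2*(-2))*o(-3)) = 3724348/831 + ((-2*(-2))*(-3*(1 - 3)))² = 3724348/831 + (4*(-3*(-2)))² = 3724348/831 + (4*6)² = 3724348/831 + 24² = 3724348/831 + 576 = 4203004/831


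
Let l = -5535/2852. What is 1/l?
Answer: -2852/5535 ≈ -0.51527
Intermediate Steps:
l = -5535/2852 (l = -5535*1/2852 = -5535/2852 ≈ -1.9407)
1/l = 1/(-5535/2852) = -2852/5535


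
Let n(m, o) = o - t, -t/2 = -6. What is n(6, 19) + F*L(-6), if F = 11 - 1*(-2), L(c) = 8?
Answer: 111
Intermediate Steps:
t = 12 (t = -2*(-6) = 12)
n(m, o) = -12 + o (n(m, o) = o - 1*12 = o - 12 = -12 + o)
F = 13 (F = 11 + 2 = 13)
n(6, 19) + F*L(-6) = (-12 + 19) + 13*8 = 7 + 104 = 111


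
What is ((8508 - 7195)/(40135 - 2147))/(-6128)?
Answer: -1313/232790464 ≈ -5.6403e-6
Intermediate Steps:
((8508 - 7195)/(40135 - 2147))/(-6128) = (1313/37988)*(-1/6128) = -1313/232790464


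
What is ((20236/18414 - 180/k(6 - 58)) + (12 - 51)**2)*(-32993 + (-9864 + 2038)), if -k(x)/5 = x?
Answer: -7433086100558/119691 ≈ -6.2102e+7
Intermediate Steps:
k(x) = -5*x
((20236/18414 - 180/k(6 - 58)) + (12 - 51)**2)*(-32993 + (-9864 + 2038)) = ((20236/18414 - 180*(-1/(5*(6 - 58)))) + (12 - 51)**2)*(-32993 + (-9864 + 2038)) = ((20236*(1/18414) - 180/((-5*(-52)))) + (-39)**2)*(-32993 - 7826) = ((10118/9207 - 180/260) + 1521)*(-40819) = ((10118/9207 - 180*1/260) + 1521)*(-40819) = ((10118/9207 - 9/13) + 1521)*(-40819) = (48671/119691 + 1521)*(-40819) = (182098682/119691)*(-40819) = -7433086100558/119691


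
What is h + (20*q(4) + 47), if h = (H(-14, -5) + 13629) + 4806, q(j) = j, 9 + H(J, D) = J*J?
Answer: 18749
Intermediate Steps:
H(J, D) = -9 + J² (H(J, D) = -9 + J*J = -9 + J²)
h = 18622 (h = ((-9 + (-14)²) + 13629) + 4806 = ((-9 + 196) + 13629) + 4806 = (187 + 13629) + 4806 = 13816 + 4806 = 18622)
h + (20*q(4) + 47) = 18622 + (20*4 + 47) = 18622 + (80 + 47) = 18622 + 127 = 18749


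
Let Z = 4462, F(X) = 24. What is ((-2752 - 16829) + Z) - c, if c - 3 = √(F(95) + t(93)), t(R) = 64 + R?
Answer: -15122 - √181 ≈ -15135.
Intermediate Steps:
c = 3 + √181 (c = 3 + √(24 + (64 + 93)) = 3 + √(24 + 157) = 3 + √181 ≈ 16.454)
((-2752 - 16829) + Z) - c = ((-2752 - 16829) + 4462) - (3 + √181) = (-19581 + 4462) + (-3 - √181) = -15119 + (-3 - √181) = -15122 - √181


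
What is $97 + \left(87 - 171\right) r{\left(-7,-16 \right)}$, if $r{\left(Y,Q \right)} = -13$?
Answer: $1189$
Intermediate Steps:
$97 + \left(87 - 171\right) r{\left(-7,-16 \right)} = 97 + \left(87 - 171\right) \left(-13\right) = 97 - -1092 = 97 + 1092 = 1189$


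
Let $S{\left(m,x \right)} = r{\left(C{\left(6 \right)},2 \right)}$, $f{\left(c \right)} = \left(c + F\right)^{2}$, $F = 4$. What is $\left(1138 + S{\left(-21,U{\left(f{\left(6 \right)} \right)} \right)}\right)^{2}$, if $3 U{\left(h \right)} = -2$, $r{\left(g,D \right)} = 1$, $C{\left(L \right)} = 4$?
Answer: $1297321$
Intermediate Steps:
$f{\left(c \right)} = \left(4 + c\right)^{2}$ ($f{\left(c \right)} = \left(c + 4\right)^{2} = \left(4 + c\right)^{2}$)
$U{\left(h \right)} = - \frac{2}{3}$ ($U{\left(h \right)} = \frac{1}{3} \left(-2\right) = - \frac{2}{3}$)
$S{\left(m,x \right)} = 1$
$\left(1138 + S{\left(-21,U{\left(f{\left(6 \right)} \right)} \right)}\right)^{2} = \left(1138 + 1\right)^{2} = 1139^{2} = 1297321$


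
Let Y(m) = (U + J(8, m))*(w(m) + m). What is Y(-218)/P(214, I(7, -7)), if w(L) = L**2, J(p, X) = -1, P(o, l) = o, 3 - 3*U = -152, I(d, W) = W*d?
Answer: 3595256/321 ≈ 11200.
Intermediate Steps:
U = 155/3 (U = 1 - 1/3*(-152) = 1 + 152/3 = 155/3 ≈ 51.667)
Y(m) = 152*m/3 + 152*m**2/3 (Y(m) = (155/3 - 1)*(m**2 + m) = 152*(m + m**2)/3 = 152*m/3 + 152*m**2/3)
Y(-218)/P(214, I(7, -7)) = ((152/3)*(-218)*(1 - 218))/214 = ((152/3)*(-218)*(-217))*(1/214) = (7190512/3)*(1/214) = 3595256/321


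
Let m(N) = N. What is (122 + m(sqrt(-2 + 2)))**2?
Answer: 14884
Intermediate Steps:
(122 + m(sqrt(-2 + 2)))**2 = (122 + sqrt(-2 + 2))**2 = (122 + sqrt(0))**2 = (122 + 0)**2 = 122**2 = 14884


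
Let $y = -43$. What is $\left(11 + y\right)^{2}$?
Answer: $1024$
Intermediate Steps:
$\left(11 + y\right)^{2} = \left(11 - 43\right)^{2} = \left(-32\right)^{2} = 1024$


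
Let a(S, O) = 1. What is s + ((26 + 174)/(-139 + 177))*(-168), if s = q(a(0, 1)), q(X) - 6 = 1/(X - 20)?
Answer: -16687/19 ≈ -878.26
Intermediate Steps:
q(X) = 6 + 1/(-20 + X) (q(X) = 6 + 1/(X - 20) = 6 + 1/(-20 + X))
s = 113/19 (s = (-119 + 6*1)/(-20 + 1) = (-119 + 6)/(-19) = -1/19*(-113) = 113/19 ≈ 5.9474)
s + ((26 + 174)/(-139 + 177))*(-168) = 113/19 + ((26 + 174)/(-139 + 177))*(-168) = 113/19 + (200/38)*(-168) = 113/19 + (200*(1/38))*(-168) = 113/19 + (100/19)*(-168) = 113/19 - 16800/19 = -16687/19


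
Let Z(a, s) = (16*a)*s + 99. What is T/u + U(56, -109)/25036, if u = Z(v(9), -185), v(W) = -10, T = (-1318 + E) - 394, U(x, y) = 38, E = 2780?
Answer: 13933505/371772082 ≈ 0.037479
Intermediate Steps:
T = 1068 (T = (-1318 + 2780) - 394 = 1462 - 394 = 1068)
Z(a, s) = 99 + 16*a*s (Z(a, s) = 16*a*s + 99 = 99 + 16*a*s)
u = 29699 (u = 99 + 16*(-10)*(-185) = 99 + 29600 = 29699)
T/u + U(56, -109)/25036 = 1068/29699 + 38/25036 = 1068*(1/29699) + 38*(1/25036) = 1068/29699 + 19/12518 = 13933505/371772082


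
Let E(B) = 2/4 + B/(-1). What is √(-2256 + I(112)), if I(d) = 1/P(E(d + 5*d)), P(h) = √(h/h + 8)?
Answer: I*√20301/3 ≈ 47.494*I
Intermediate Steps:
E(B) = ½ - B (E(B) = 2*(¼) + B*(-1) = ½ - B)
P(h) = 3 (P(h) = √(1 + 8) = √9 = 3)
I(d) = ⅓ (I(d) = 1/3 = ⅓)
√(-2256 + I(112)) = √(-2256 + ⅓) = √(-6767/3) = I*√20301/3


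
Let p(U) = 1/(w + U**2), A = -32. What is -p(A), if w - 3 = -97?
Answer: -1/930 ≈ -0.0010753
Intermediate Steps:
w = -94 (w = 3 - 97 = -94)
p(U) = 1/(-94 + U**2)
-p(A) = -1/(-94 + (-32)**2) = -1/(-94 + 1024) = -1/930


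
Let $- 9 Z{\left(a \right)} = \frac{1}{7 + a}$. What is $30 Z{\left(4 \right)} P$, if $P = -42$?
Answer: $\frac{140}{11} \approx 12.727$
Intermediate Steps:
$Z{\left(a \right)} = - \frac{1}{9 \left(7 + a\right)}$
$30 Z{\left(4 \right)} P = 30 \left(- \frac{1}{63 + 9 \cdot 4}\right) \left(-42\right) = 30 \left(- \frac{1}{63 + 36}\right) \left(-42\right) = 30 \left(- \frac{1}{99}\right) \left(-42\right) = \left(- \frac{10}{33}\right) \left(-42\right) = \frac{140}{11}$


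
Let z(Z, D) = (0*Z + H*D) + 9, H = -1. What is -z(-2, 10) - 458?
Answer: -457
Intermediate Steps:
z(Z, D) = 9 - D (z(Z, D) = (0*Z - D) + 9 = (0 - D) + 9 = -D + 9 = 9 - D)
-z(-2, 10) - 458 = -(9 - 1*10) - 458 = -(9 - 10) - 458 = -1*(-1) - 458 = 1 - 458 = -457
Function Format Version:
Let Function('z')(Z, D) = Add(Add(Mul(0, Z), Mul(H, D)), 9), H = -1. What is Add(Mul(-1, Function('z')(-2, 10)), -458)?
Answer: -457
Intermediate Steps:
Function('z')(Z, D) = Add(9, Mul(-1, D)) (Function('z')(Z, D) = Add(Add(Mul(0, Z), Mul(-1, D)), 9) = Add(Add(0, Mul(-1, D)), 9) = Add(Mul(-1, D), 9) = Add(9, Mul(-1, D)))
Add(Mul(-1, Function('z')(-2, 10)), -458) = Add(Mul(-1, Add(9, Mul(-1, 10))), -458) = Add(Mul(-1, Add(9, -10)), -458) = Add(Mul(-1, -1), -458) = Add(1, -458) = -457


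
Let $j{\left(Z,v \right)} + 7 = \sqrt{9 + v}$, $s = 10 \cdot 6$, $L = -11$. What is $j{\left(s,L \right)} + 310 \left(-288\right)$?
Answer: $-89287 + i \sqrt{2} \approx -89287.0 + 1.4142 i$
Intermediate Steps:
$s = 60$
$j{\left(Z,v \right)} = -7 + \sqrt{9 + v}$
$j{\left(s,L \right)} + 310 \left(-288\right) = \left(-7 + \sqrt{9 - 11}\right) + 310 \left(-288\right) = \left(-7 + \sqrt{-2}\right) - 89280 = \left(-7 + i \sqrt{2}\right) - 89280 = -89287 + i \sqrt{2}$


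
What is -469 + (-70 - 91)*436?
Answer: -70665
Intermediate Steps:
-469 + (-70 - 91)*436 = -469 - 161*436 = -469 - 70196 = -70665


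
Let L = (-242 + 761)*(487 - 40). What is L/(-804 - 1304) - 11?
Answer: -255181/2108 ≈ -121.05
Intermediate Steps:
L = 231993 (L = 519*447 = 231993)
L/(-804 - 1304) - 11 = 231993/(-804 - 1304) - 11 = 231993/(-2108) - 11 = -1/2108*231993 - 11 = -231993/2108 - 11 = -255181/2108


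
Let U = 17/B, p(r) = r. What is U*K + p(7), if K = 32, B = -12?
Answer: -115/3 ≈ -38.333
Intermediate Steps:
U = -17/12 (U = 17/(-12) = 17*(-1/12) = -17/12 ≈ -1.4167)
U*K + p(7) = -17/12*32 + 7 = -136/3 + 7 = -115/3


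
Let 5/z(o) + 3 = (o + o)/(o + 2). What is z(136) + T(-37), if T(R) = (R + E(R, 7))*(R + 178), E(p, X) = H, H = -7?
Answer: -440829/71 ≈ -6208.9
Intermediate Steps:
E(p, X) = -7
z(o) = 5/(-3 + 2*o/(2 + o)) (z(o) = 5/(-3 + (o + o)/(o + 2)) = 5/(-3 + (2*o)/(2 + o)) = 5/(-3 + 2*o/(2 + o)))
T(R) = (-7 + R)*(178 + R) (T(R) = (R - 7)*(R + 178) = (-7 + R)*(178 + R))
z(136) + T(-37) = 5*(-2 - 1*136)/(6 + 136) + (-1246 + (-37)² + 171*(-37)) = 5*(-2 - 136)/142 + (-1246 + 1369 - 6327) = 5*(1/142)*(-138) - 6204 = -345/71 - 6204 = -440829/71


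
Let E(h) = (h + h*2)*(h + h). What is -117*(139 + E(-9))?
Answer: -73125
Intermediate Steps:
E(h) = 6*h² (E(h) = (h + 2*h)*(2*h) = (3*h)*(2*h) = 6*h²)
-117*(139 + E(-9)) = -117*(139 + 6*(-9)²) = -117*(139 + 6*81) = -117*(139 + 486) = -117*625 = -73125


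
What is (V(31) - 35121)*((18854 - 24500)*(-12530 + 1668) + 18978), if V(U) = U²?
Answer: -2095573552800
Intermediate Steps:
(V(31) - 35121)*((18854 - 24500)*(-12530 + 1668) + 18978) = (31² - 35121)*((18854 - 24500)*(-12530 + 1668) + 18978) = (961 - 35121)*(-5646*(-10862) + 18978) = -34160*(61326852 + 18978) = -34160*61345830 = -2095573552800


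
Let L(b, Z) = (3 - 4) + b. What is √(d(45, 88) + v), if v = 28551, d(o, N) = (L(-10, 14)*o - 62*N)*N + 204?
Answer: I*√494933 ≈ 703.51*I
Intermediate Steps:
L(b, Z) = -1 + b
d(o, N) = 204 + N*(-62*N - 11*o) (d(o, N) = ((-1 - 10)*o - 62*N)*N + 204 = (-11*o - 62*N)*N + 204 = (-62*N - 11*o)*N + 204 = N*(-62*N - 11*o) + 204 = 204 + N*(-62*N - 11*o))
√(d(45, 88) + v) = √((204 - 62*88² - 11*88*45) + 28551) = √((204 - 62*7744 - 43560) + 28551) = √((204 - 480128 - 43560) + 28551) = √(-523484 + 28551) = √(-494933) = I*√494933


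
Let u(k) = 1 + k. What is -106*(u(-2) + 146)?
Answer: -15370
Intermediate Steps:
-106*(u(-2) + 146) = -106*((1 - 2) + 146) = -106*(-1 + 146) = -106*145 = -15370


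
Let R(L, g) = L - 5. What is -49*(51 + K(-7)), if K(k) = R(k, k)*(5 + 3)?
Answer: 2205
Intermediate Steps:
R(L, g) = -5 + L
K(k) = -40 + 8*k (K(k) = (-5 + k)*(5 + 3) = (-5 + k)*8 = -40 + 8*k)
-49*(51 + K(-7)) = -49*(51 + (-40 + 8*(-7))) = -49*(51 + (-40 - 56)) = -49*(51 - 96) = -49*(-45) = 2205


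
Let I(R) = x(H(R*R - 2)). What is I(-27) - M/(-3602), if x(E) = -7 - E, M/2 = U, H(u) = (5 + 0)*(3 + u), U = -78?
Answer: -6586335/1801 ≈ -3657.0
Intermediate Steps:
H(u) = 15 + 5*u (H(u) = 5*(3 + u) = 15 + 5*u)
M = -156 (M = 2*(-78) = -156)
I(R) = -12 - 5*R² (I(R) = -7 - (15 + 5*(R*R - 2)) = -7 - (15 + 5*(R² - 2)) = -7 - (15 + 5*(-2 + R²)) = -7 - (15 + (-10 + 5*R²)) = -7 - (5 + 5*R²) = -7 + (-5 - 5*R²) = -12 - 5*R²)
I(-27) - M/(-3602) = (-12 - 5*(-27)²) - (-156)/(-3602) = (-12 - 5*729) - (-156)*(-1)/3602 = (-12 - 3645) - 1*78/1801 = -3657 - 78/1801 = -6586335/1801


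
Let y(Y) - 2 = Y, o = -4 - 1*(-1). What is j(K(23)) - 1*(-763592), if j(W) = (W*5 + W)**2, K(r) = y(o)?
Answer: 763628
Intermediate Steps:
o = -3 (o = -4 + 1 = -3)
y(Y) = 2 + Y
K(r) = -1 (K(r) = 2 - 3 = -1)
j(W) = 36*W**2 (j(W) = (5*W + W)**2 = (6*W)**2 = 36*W**2)
j(K(23)) - 1*(-763592) = 36*(-1)**2 - 1*(-763592) = 36*1 + 763592 = 36 + 763592 = 763628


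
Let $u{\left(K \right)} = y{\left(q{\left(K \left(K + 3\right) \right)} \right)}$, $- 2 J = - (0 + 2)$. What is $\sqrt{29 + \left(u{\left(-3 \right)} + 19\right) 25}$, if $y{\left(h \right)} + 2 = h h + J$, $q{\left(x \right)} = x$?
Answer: $\sqrt{479} \approx 21.886$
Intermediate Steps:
$J = 1$ ($J = - \frac{\left(-1\right) \left(0 + 2\right)}{2} = - \frac{\left(-1\right) 2}{2} = \left(- \frac{1}{2}\right) \left(-2\right) = 1$)
$y{\left(h \right)} = -1 + h^{2}$ ($y{\left(h \right)} = -2 + \left(h h + 1\right) = -2 + \left(h^{2} + 1\right) = -2 + \left(1 + h^{2}\right) = -1 + h^{2}$)
$u{\left(K \right)} = -1 + K^{2} \left(3 + K\right)^{2}$ ($u{\left(K \right)} = -1 + \left(K \left(K + 3\right)\right)^{2} = -1 + \left(K \left(3 + K\right)\right)^{2} = -1 + K^{2} \left(3 + K\right)^{2}$)
$\sqrt{29 + \left(u{\left(-3 \right)} + 19\right) 25} = \sqrt{29 + \left(\left(-1 + \left(-3\right)^{2} \left(3 - 3\right)^{2}\right) + 19\right) 25} = \sqrt{29 + \left(\left(-1 + 9 \cdot 0^{2}\right) + 19\right) 25} = \sqrt{29 + \left(\left(-1 + 9 \cdot 0\right) + 19\right) 25} = \sqrt{29 + \left(\left(-1 + 0\right) + 19\right) 25} = \sqrt{29 + \left(-1 + 19\right) 25} = \sqrt{29 + 18 \cdot 25} = \sqrt{29 + 450} = \sqrt{479}$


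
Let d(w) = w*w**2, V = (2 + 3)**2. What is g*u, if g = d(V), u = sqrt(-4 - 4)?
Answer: 31250*I*sqrt(2) ≈ 44194.0*I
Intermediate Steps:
V = 25 (V = 5**2 = 25)
d(w) = w**3
u = 2*I*sqrt(2) (u = sqrt(-8) = 2*I*sqrt(2) ≈ 2.8284*I)
g = 15625 (g = 25**3 = 15625)
g*u = 15625*(2*I*sqrt(2)) = 31250*I*sqrt(2)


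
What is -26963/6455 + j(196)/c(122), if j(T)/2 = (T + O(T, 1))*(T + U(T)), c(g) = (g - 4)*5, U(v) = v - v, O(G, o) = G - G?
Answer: 48004239/380845 ≈ 126.05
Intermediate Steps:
O(G, o) = 0
U(v) = 0
c(g) = -20 + 5*g (c(g) = (-4 + g)*5 = -20 + 5*g)
j(T) = 2*T² (j(T) = 2*((T + 0)*(T + 0)) = 2*(T*T) = 2*T²)
-26963/6455 + j(196)/c(122) = -26963/6455 + (2*196²)/(-20 + 5*122) = -26963*1/6455 + (2*38416)/(-20 + 610) = -26963/6455 + 76832/590 = -26963/6455 + 76832*(1/590) = -26963/6455 + 38416/295 = 48004239/380845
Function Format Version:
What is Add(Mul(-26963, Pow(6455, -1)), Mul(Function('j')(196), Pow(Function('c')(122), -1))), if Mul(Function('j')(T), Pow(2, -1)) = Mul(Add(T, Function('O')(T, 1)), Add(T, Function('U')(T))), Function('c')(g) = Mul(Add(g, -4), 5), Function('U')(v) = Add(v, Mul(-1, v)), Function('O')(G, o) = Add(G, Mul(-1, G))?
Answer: Rational(48004239, 380845) ≈ 126.05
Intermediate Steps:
Function('O')(G, o) = 0
Function('U')(v) = 0
Function('c')(g) = Add(-20, Mul(5, g)) (Function('c')(g) = Mul(Add(-4, g), 5) = Add(-20, Mul(5, g)))
Function('j')(T) = Mul(2, Pow(T, 2)) (Function('j')(T) = Mul(2, Mul(Add(T, 0), Add(T, 0))) = Mul(2, Mul(T, T)) = Mul(2, Pow(T, 2)))
Add(Mul(-26963, Pow(6455, -1)), Mul(Function('j')(196), Pow(Function('c')(122), -1))) = Add(Mul(-26963, Pow(6455, -1)), Mul(Mul(2, Pow(196, 2)), Pow(Add(-20, Mul(5, 122)), -1))) = Add(Mul(-26963, Rational(1, 6455)), Mul(Mul(2, 38416), Pow(Add(-20, 610), -1))) = Add(Rational(-26963, 6455), Mul(76832, Pow(590, -1))) = Add(Rational(-26963, 6455), Mul(76832, Rational(1, 590))) = Add(Rational(-26963, 6455), Rational(38416, 295)) = Rational(48004239, 380845)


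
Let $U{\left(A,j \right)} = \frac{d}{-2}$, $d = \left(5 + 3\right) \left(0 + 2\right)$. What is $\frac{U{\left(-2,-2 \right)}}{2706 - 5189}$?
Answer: $\frac{8}{2483} \approx 0.0032219$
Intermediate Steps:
$d = 16$ ($d = 8 \cdot 2 = 16$)
$U{\left(A,j \right)} = -8$ ($U{\left(A,j \right)} = \frac{16}{-2} = 16 \left(- \frac{1}{2}\right) = -8$)
$\frac{U{\left(-2,-2 \right)}}{2706 - 5189} = - \frac{8}{2706 - 5189} = - \frac{8}{-2483} = \left(-8\right) \left(- \frac{1}{2483}\right) = \frac{8}{2483}$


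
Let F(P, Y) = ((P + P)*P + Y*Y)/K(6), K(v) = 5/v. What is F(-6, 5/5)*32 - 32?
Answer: 13856/5 ≈ 2771.2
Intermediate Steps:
F(P, Y) = 6*Y²/5 + 12*P²/5 (F(P, Y) = ((P + P)*P + Y*Y)/((5/6)) = ((2*P)*P + Y²)/((5*(⅙))) = (2*P² + Y²)/(⅚) = (Y² + 2*P²)*(6/5) = 6*Y²/5 + 12*P²/5)
F(-6, 5/5)*32 - 32 = (6*(5/5)²/5 + (12/5)*(-6)²)*32 - 32 = (6*(5*(⅕))²/5 + (12/5)*36)*32 - 32 = ((6/5)*1² + 432/5)*32 - 32 = ((6/5)*1 + 432/5)*32 - 32 = (6/5 + 432/5)*32 - 32 = (438/5)*32 - 32 = 14016/5 - 32 = 13856/5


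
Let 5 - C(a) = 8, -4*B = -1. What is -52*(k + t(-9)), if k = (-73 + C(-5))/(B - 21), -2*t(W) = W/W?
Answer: -13650/83 ≈ -164.46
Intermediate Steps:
B = 1/4 (B = -1/4*(-1) = 1/4 ≈ 0.25000)
t(W) = -1/2 (t(W) = -W/(2*W) = -1/2*1 = -1/2)
C(a) = -3 (C(a) = 5 - 1*8 = 5 - 8 = -3)
k = 304/83 (k = (-73 - 3)/(1/4 - 21) = -76/(-83/4) = -76*(-4/83) = 304/83 ≈ 3.6627)
-52*(k + t(-9)) = -52*(304/83 - 1/2) = -52*525/166 = -13650/83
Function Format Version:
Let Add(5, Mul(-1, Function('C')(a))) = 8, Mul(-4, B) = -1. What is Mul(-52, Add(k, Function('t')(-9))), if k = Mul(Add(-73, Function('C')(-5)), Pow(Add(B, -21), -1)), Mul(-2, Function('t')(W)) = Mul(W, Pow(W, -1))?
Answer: Rational(-13650, 83) ≈ -164.46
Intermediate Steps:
B = Rational(1, 4) (B = Mul(Rational(-1, 4), -1) = Rational(1, 4) ≈ 0.25000)
Function('t')(W) = Rational(-1, 2) (Function('t')(W) = Mul(Rational(-1, 2), Mul(W, Pow(W, -1))) = Mul(Rational(-1, 2), 1) = Rational(-1, 2))
Function('C')(a) = -3 (Function('C')(a) = Add(5, Mul(-1, 8)) = Add(5, -8) = -3)
k = Rational(304, 83) (k = Mul(Add(-73, -3), Pow(Add(Rational(1, 4), -21), -1)) = Mul(-76, Pow(Rational(-83, 4), -1)) = Mul(-76, Rational(-4, 83)) = Rational(304, 83) ≈ 3.6627)
Mul(-52, Add(k, Function('t')(-9))) = Mul(-52, Add(Rational(304, 83), Rational(-1, 2))) = Mul(-52, Rational(525, 166)) = Rational(-13650, 83)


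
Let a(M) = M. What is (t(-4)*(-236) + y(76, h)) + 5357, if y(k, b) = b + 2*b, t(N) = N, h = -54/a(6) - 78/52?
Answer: 12539/2 ≈ 6269.5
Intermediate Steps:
h = -21/2 (h = -54/6 - 78/52 = -54*⅙ - 78*1/52 = -9 - 3/2 = -21/2 ≈ -10.500)
y(k, b) = 3*b
(t(-4)*(-236) + y(76, h)) + 5357 = (-4*(-236) + 3*(-21/2)) + 5357 = (944 - 63/2) + 5357 = 1825/2 + 5357 = 12539/2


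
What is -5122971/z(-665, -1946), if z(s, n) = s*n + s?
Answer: -731853/184775 ≈ -3.9608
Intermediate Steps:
z(s, n) = s + n*s (z(s, n) = n*s + s = s + n*s)
-5122971/z(-665, -1946) = -5122971*(-1/(665*(1 - 1946))) = -5122971/((-665*(-1945))) = -5122971/1293425 = -5122971*1/1293425 = -731853/184775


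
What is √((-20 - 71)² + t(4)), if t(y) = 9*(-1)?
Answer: 4*√517 ≈ 90.951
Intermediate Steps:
t(y) = -9
√((-20 - 71)² + t(4)) = √((-20 - 71)² - 9) = √((-91)² - 9) = √(8281 - 9) = √8272 = 4*√517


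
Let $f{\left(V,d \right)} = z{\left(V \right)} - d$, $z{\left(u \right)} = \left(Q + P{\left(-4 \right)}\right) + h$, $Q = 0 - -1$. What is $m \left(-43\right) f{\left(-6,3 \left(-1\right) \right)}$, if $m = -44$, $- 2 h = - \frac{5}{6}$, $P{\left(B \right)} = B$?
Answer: $\frac{2365}{3} \approx 788.33$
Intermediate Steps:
$Q = 1$ ($Q = 0 + 1 = 1$)
$h = \frac{5}{12}$ ($h = - \frac{\left(-5\right) \frac{1}{6}}{2} = \left(- \frac{1}{2}\right) \left(- \frac{5}{6}\right) = \frac{5}{12} \approx 0.41667$)
$z{\left(u \right)} = - \frac{31}{12}$ ($z{\left(u \right)} = \left(1 - 4\right) + \frac{5}{12} = -3 + \frac{5}{12} = - \frac{31}{12}$)
$f{\left(V,d \right)} = - \frac{31}{12} - d$
$m \left(-43\right) f{\left(-6,3 \left(-1\right) \right)} = \left(-44\right) \left(-43\right) \left(- \frac{31}{12} - 3 \left(-1\right)\right) = 1892 \left(- \frac{31}{12} - -3\right) = 1892 \left(- \frac{31}{12} + 3\right) = 1892 \cdot \frac{5}{12} = \frac{2365}{3}$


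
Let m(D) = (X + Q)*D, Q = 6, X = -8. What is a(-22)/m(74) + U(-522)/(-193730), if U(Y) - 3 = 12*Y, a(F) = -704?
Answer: 34328137/7168010 ≈ 4.7891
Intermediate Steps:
U(Y) = 3 + 12*Y
m(D) = -2*D (m(D) = (-8 + 6)*D = -2*D)
a(-22)/m(74) + U(-522)/(-193730) = -704/((-2*74)) + (3 + 12*(-522))/(-193730) = -704/(-148) + (3 - 6264)*(-1/193730) = -704*(-1/148) - 6261*(-1/193730) = 176/37 + 6261/193730 = 34328137/7168010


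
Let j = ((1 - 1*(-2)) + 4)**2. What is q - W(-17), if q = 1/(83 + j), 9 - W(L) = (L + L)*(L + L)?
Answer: 151405/132 ≈ 1147.0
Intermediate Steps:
W(L) = 9 - 4*L**2 (W(L) = 9 - (L + L)*(L + L) = 9 - 2*L*2*L = 9 - 4*L**2)
j = 49 (j = ((1 + 2) + 4)**2 = (3 + 4)**2 = 7**2 = 49)
q = 1/132 (q = 1/(83 + 49) = 1/132 ≈ 0.0075758)
q - W(-17) = 1/132 - (9 - 4*(-17)**2) = 1/132 - (9 - 4*289) = 1/132 - (9 - 1156) = 1/132 - 1*(-1147) = 1/132 + 1147 = 151405/132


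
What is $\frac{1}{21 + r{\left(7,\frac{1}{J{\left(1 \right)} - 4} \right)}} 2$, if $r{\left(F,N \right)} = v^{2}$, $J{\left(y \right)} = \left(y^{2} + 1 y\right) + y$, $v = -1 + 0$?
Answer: $\frac{1}{11} \approx 0.090909$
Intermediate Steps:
$v = -1$
$J{\left(y \right)} = y^{2} + 2 y$ ($J{\left(y \right)} = \left(y^{2} + y\right) + y = \left(y + y^{2}\right) + y = y^{2} + 2 y$)
$r{\left(F,N \right)} = 1$ ($r{\left(F,N \right)} = \left(-1\right)^{2} = 1$)
$\frac{1}{21 + r{\left(7,\frac{1}{J{\left(1 \right)} - 4} \right)}} 2 = \frac{1}{21 + 1} \cdot 2 = \frac{1}{22} \cdot 2 = \frac{1}{11}$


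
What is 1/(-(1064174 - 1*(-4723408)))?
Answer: -1/5787582 ≈ -1.7278e-7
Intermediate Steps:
1/(-(1064174 - 1*(-4723408))) = 1/(-(1064174 + 4723408)) = 1/(-1*5787582) = 1/(-5787582) = -1/5787582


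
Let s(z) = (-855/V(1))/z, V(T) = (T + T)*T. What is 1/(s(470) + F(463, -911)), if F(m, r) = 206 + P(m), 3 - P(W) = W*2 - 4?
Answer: -188/134215 ≈ -0.0014007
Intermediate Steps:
P(W) = 7 - 2*W (P(W) = 3 - (W*2 - 4) = 3 - (2*W - 4) = 3 - (-4 + 2*W) = 3 + (4 - 2*W) = 7 - 2*W)
V(T) = 2*T² (V(T) = (2*T)*T = 2*T²)
F(m, r) = 213 - 2*m (F(m, r) = 206 + (7 - 2*m) = 213 - 2*m)
s(z) = -855/(2*z) (s(z) = (-855/(2*1²))/z = (-855/(2*1))/z = (-855/2)/z = (-855*½)/z = -855/(2*z))
1/(s(470) + F(463, -911)) = 1/(-855/2/470 + (213 - 2*463)) = 1/(-855/2*1/470 + (213 - 926)) = 1/(-171/188 - 713) = 1/(-134215/188) = -188/134215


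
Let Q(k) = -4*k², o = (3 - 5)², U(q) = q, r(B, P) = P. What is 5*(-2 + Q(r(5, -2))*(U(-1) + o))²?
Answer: 12500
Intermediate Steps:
o = 4 (o = (-2)² = 4)
5*(-2 + Q(r(5, -2))*(U(-1) + o))² = 5*(-2 + (-4*(-2)²)*(-1 + 4))² = 5*(-2 - 4*4*3)² = 5*(-2 - 16*3)² = 5*(-2 - 48)² = 5*(-50)² = 5*2500 = 12500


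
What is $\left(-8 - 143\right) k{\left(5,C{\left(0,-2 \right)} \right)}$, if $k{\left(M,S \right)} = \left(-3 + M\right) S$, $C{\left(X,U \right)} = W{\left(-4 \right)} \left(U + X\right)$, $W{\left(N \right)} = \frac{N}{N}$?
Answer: $604$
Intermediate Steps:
$W{\left(N \right)} = 1$
$C{\left(X,U \right)} = U + X$ ($C{\left(X,U \right)} = 1 \left(U + X\right) = U + X$)
$k{\left(M,S \right)} = S \left(-3 + M\right)$
$\left(-8 - 143\right) k{\left(5,C{\left(0,-2 \right)} \right)} = \left(-8 - 143\right) \left(-2 + 0\right) \left(-3 + 5\right) = - 151 \left(\left(-2\right) 2\right) = \left(-151\right) \left(-4\right) = 604$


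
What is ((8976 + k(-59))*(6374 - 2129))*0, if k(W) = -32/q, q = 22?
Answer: 0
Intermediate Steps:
k(W) = -16/11 (k(W) = -32/22 = -32*1/22 = -16/11)
((8976 + k(-59))*(6374 - 2129))*0 = ((8976 - 16/11)*(6374 - 2129))*0 = ((98720/11)*4245)*0 = (419066400/11)*0 = 0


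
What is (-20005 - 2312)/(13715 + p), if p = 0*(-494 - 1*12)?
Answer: -22317/13715 ≈ -1.6272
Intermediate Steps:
p = 0 (p = 0*(-494 - 12) = 0*(-506) = 0)
(-20005 - 2312)/(13715 + p) = (-20005 - 2312)/(13715 + 0) = -22317/13715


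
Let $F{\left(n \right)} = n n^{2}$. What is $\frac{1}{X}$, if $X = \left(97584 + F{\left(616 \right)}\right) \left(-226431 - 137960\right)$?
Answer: $- \frac{1}{85210095129680} \approx -1.1736 \cdot 10^{-14}$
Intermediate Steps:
$F{\left(n \right)} = n^{3}$
$X = -85210095129680$ ($X = \left(97584 + 616^{3}\right) \left(-226431 - 137960\right) = \left(97584 + 233744896\right) \left(-364391\right) = 233842480 \left(-364391\right) = -85210095129680$)
$\frac{1}{X} = \frac{1}{-85210095129680} = - \frac{1}{85210095129680}$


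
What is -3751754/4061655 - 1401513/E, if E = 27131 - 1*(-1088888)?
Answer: -9879491031341/4532884151445 ≈ -2.1795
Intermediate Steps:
E = 1116019 (E = 27131 + 1088888 = 1116019)
-3751754/4061655 - 1401513/E = -3751754/4061655 - 1401513/1116019 = -9879491031341/4532884151445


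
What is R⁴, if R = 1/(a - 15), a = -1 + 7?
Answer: 1/6561 ≈ 0.00015242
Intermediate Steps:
a = 6
R = -⅑ (R = 1/(6 - 15) = 1/(-9) = -⅑ ≈ -0.11111)
R⁴ = (-⅑)⁴ = 1/6561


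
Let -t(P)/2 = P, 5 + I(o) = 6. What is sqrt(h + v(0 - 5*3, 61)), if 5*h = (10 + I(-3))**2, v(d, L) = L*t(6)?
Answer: I*sqrt(17695)/5 ≈ 26.605*I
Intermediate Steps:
I(o) = 1 (I(o) = -5 + 6 = 1)
t(P) = -2*P
v(d, L) = -12*L (v(d, L) = L*(-2*6) = L*(-12) = -12*L)
h = 121/5 (h = (10 + 1)**2/5 = (1/5)*11**2 = (1/5)*121 = 121/5 ≈ 24.200)
sqrt(h + v(0 - 5*3, 61)) = sqrt(121/5 - 12*61) = sqrt(121/5 - 732) = sqrt(-3539/5) = I*sqrt(17695)/5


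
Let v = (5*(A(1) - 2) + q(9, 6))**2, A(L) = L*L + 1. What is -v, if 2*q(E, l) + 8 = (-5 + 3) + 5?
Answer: -25/4 ≈ -6.2500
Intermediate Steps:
q(E, l) = -5/2 (q(E, l) = -4 + ((-5 + 3) + 5)/2 = -4 + (-2 + 5)/2 = -4 + (1/2)*3 = -4 + 3/2 = -5/2)
A(L) = 1 + L**2 (A(L) = L**2 + 1 = 1 + L**2)
v = 25/4 (v = (5*((1 + 1**2) - 2) - 5/2)**2 = (5*((1 + 1) - 2) - 5/2)**2 = (5*(2 - 2) - 5/2)**2 = (5*0 - 5/2)**2 = (0 - 5/2)**2 = (-5/2)**2 = 25/4 ≈ 6.2500)
-v = -1*25/4 = -25/4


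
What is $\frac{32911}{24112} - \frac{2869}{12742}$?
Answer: $\frac{175087317}{153617552} \approx 1.1398$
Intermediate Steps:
$\frac{32911}{24112} - \frac{2869}{12742} = \frac{175087317}{153617552}$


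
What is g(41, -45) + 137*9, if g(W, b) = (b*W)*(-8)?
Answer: 15993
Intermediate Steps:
g(W, b) = -8*W*b (g(W, b) = (W*b)*(-8) = -8*W*b)
g(41, -45) + 137*9 = -8*41*(-45) + 137*9 = 14760 + 1233 = 15993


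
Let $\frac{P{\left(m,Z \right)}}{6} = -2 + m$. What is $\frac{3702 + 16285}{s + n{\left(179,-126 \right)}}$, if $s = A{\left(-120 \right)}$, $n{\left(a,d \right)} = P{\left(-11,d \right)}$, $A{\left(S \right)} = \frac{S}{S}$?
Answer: $- \frac{1817}{7} \approx -259.57$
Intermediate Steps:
$A{\left(S \right)} = 1$
$P{\left(m,Z \right)} = -12 + 6 m$ ($P{\left(m,Z \right)} = 6 \left(-2 + m\right) = -12 + 6 m$)
$n{\left(a,d \right)} = -78$ ($n{\left(a,d \right)} = -12 + 6 \left(-11\right) = -12 - 66 = -78$)
$s = 1$
$\frac{3702 + 16285}{s + n{\left(179,-126 \right)}} = \frac{3702 + 16285}{1 - 78} = \frac{19987}{-77} = 19987 \left(- \frac{1}{77}\right) = - \frac{1817}{7}$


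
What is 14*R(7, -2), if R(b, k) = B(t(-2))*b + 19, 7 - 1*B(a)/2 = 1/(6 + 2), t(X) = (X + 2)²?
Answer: 3227/2 ≈ 1613.5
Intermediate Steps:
t(X) = (2 + X)²
B(a) = 55/4 (B(a) = 14 - 2/(6 + 2) = 14 - 2/8 = 14 - 2*⅛ = 14 - ¼ = 55/4)
R(b, k) = 19 + 55*b/4 (R(b, k) = 55*b/4 + 19 = 19 + 55*b/4)
14*R(7, -2) = 14*(19 + (55/4)*7) = 14*(19 + 385/4) = 14*(461/4) = 3227/2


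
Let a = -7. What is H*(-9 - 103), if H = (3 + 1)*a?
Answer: 3136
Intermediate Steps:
H = -28 (H = (3 + 1)*(-7) = 4*(-7) = -28)
H*(-9 - 103) = -28*(-9 - 103) = -28*(-112) = 3136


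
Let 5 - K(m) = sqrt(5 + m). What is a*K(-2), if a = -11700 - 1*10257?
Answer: -109785 + 21957*sqrt(3) ≈ -71754.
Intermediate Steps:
a = -21957 (a = -11700 - 10257 = -21957)
K(m) = 5 - sqrt(5 + m)
a*K(-2) = -21957*(5 - sqrt(5 - 2)) = -21957*(5 - sqrt(3)) = -109785 + 21957*sqrt(3)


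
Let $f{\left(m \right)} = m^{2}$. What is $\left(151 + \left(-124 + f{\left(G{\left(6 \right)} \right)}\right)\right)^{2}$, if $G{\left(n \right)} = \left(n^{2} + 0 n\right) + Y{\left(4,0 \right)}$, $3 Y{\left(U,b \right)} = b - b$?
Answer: $1750329$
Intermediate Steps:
$Y{\left(U,b \right)} = 0$ ($Y{\left(U,b \right)} = \frac{b - b}{3} = \frac{1}{3} \cdot 0 = 0$)
$G{\left(n \right)} = n^{2}$ ($G{\left(n \right)} = \left(n^{2} + 0 n\right) + 0 = \left(n^{2} + 0\right) + 0 = n^{2} + 0 = n^{2}$)
$\left(151 + \left(-124 + f{\left(G{\left(6 \right)} \right)}\right)\right)^{2} = \left(151 - \left(124 - \left(6^{2}\right)^{2}\right)\right)^{2} = \left(151 - \left(124 - 36^{2}\right)\right)^{2} = \left(151 + \left(-124 + 1296\right)\right)^{2} = \left(151 + 1172\right)^{2} = 1323^{2} = 1750329$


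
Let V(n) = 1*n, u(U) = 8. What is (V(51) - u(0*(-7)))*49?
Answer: 2107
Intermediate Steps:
V(n) = n
(V(51) - u(0*(-7)))*49 = (51 - 1*8)*49 = (51 - 8)*49 = 43*49 = 2107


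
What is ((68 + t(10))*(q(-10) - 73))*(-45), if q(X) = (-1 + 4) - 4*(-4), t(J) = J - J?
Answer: 165240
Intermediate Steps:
t(J) = 0
q(X) = 19 (q(X) = 3 + 16 = 19)
((68 + t(10))*(q(-10) - 73))*(-45) = ((68 + 0)*(19 - 73))*(-45) = (68*(-54))*(-45) = -3672*(-45) = 165240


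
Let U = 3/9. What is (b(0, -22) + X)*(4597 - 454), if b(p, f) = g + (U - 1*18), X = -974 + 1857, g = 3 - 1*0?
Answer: 3597505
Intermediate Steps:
U = ⅓ (U = 3*(⅑) = ⅓ ≈ 0.33333)
g = 3 (g = 3 + 0 = 3)
X = 883
b(p, f) = -44/3 (b(p, f) = 3 + (⅓ - 1*18) = 3 + (⅓ - 18) = 3 - 53/3 = -44/3)
(b(0, -22) + X)*(4597 - 454) = (-44/3 + 883)*(4597 - 454) = (2605/3)*4143 = 3597505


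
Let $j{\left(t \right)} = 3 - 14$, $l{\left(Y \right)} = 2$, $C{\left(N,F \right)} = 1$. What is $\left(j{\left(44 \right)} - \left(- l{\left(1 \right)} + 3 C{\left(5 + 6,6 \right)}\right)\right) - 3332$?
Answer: $-3344$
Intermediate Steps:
$j{\left(t \right)} = -11$
$\left(j{\left(44 \right)} - \left(- l{\left(1 \right)} + 3 C{\left(5 + 6,6 \right)}\right)\right) - 3332 = \left(-11 + \left(\left(-3\right) 1 + 2\right)\right) - 3332 = \left(-11 + \left(-3 + 2\right)\right) - 3332 = \left(-11 - 1\right) - 3332 = -12 - 3332 = -3344$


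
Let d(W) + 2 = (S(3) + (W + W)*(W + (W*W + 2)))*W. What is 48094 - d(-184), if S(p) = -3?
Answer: -2280086344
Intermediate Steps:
d(W) = -2 + W*(-3 + 2*W*(2 + W + W²)) (d(W) = -2 + (-3 + (W + W)*(W + (W*W + 2)))*W = -2 + (-3 + (2*W)*(W + (W² + 2)))*W = -2 + (-3 + (2*W)*(W + (2 + W²)))*W = -2 + (-3 + (2*W)*(2 + W + W²))*W = -2 + (-3 + 2*W*(2 + W + W²))*W = -2 + W*(-3 + 2*W*(2 + W + W²)))
48094 - d(-184) = 48094 - (-2 - 3*(-184) + 2*(-184)³ + 2*(-184)⁴ + 4*(-184)²) = 48094 - (-2 + 552 + 2*(-6229504) + 2*1146228736 + 4*33856) = 48094 - (-2 + 552 - 12459008 + 2292457472 + 135424) = 48094 - 1*2280134438 = 48094 - 2280134438 = -2280086344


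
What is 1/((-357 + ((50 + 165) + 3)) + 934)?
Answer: 1/795 ≈ 0.0012579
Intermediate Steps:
1/((-357 + ((50 + 165) + 3)) + 934) = 1/((-357 + (215 + 3)) + 934) = 1/((-357 + 218) + 934) = 1/(-139 + 934) = 1/795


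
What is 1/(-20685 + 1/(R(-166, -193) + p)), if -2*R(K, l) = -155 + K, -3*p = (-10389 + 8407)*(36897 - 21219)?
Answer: -20716185/428514286723 ≈ -4.8344e-5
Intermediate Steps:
p = 10357932 (p = -(-10389 + 8407)*(36897 - 21219)/3 = -(-1982)*15678/3 = -⅓*(-31073796) = 10357932)
R(K, l) = 155/2 - K/2 (R(K, l) = -(-155 + K)/2 = 155/2 - K/2)
1/(-20685 + 1/(R(-166, -193) + p)) = 1/(-20685 + 1/((155/2 - ½*(-166)) + 10357932)) = 1/(-20685 + 1/((155/2 + 83) + 10357932)) = 1/(-20685 + 1/(321/2 + 10357932)) = 1/(-20685 + 1/(20716185/2)) = 1/(-20685 + 2/20716185) = 1/(-428514286723/20716185) = -20716185/428514286723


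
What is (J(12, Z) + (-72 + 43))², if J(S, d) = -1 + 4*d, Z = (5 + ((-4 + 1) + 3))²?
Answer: 4900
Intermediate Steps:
Z = 25 (Z = (5 + (-3 + 3))² = (5 + 0)² = 5² = 25)
(J(12, Z) + (-72 + 43))² = ((-1 + 4*25) + (-72 + 43))² = ((-1 + 100) - 29)² = (99 - 29)² = 70² = 4900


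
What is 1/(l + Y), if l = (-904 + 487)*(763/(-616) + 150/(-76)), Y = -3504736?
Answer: -1672/5857678885 ≈ -2.8544e-7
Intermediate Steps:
l = 2239707/1672 (l = -417*(763*(-1/616) + 150*(-1/76)) = -417*(-109/88 - 75/38) = -417*(-5371/1672) = 2239707/1672 ≈ 1339.5)
1/(l + Y) = 1/(2239707/1672 - 3504736) = 1/(-5857678885/1672) = -1672/5857678885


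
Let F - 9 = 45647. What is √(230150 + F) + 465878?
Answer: 465878 + √275806 ≈ 4.6640e+5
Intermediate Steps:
F = 45656 (F = 9 + 45647 = 45656)
√(230150 + F) + 465878 = √(230150 + 45656) + 465878 = √275806 + 465878 = 465878 + √275806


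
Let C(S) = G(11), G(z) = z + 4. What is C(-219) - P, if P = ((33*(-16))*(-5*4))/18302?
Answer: 131985/9151 ≈ 14.423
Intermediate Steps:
G(z) = 4 + z
C(S) = 15 (C(S) = 4 + 11 = 15)
P = 5280/9151 (P = -528*(-20)*(1/18302) = 10560*(1/18302) = 5280/9151 ≈ 0.57699)
C(-219) - P = 15 - 1*5280/9151 = 15 - 5280/9151 = 131985/9151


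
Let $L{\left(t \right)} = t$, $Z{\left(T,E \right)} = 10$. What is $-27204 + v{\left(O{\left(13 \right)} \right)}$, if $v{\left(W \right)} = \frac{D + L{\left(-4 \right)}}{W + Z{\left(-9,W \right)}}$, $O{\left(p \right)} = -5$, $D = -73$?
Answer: $- \frac{136097}{5} \approx -27219.0$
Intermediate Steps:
$v{\left(W \right)} = - \frac{77}{10 + W}$ ($v{\left(W \right)} = \frac{-73 - 4}{W + 10} = - \frac{77}{10 + W}$)
$-27204 + v{\left(O{\left(13 \right)} \right)} = -27204 - \frac{77}{10 - 5} = -27204 - \frac{77}{5} = - \frac{136097}{5}$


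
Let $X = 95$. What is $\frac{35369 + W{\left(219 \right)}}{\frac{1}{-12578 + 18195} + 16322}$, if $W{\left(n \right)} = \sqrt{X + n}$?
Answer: $\frac{198667673}{91680675} + \frac{5617 \sqrt{314}}{91680675} \approx 2.168$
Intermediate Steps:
$W{\left(n \right)} = \sqrt{95 + n}$
$\frac{35369 + W{\left(219 \right)}}{\frac{1}{-12578 + 18195} + 16322} = \frac{35369 + \sqrt{95 + 219}}{\frac{1}{-12578 + 18195} + 16322} = \frac{35369 + \sqrt{314}}{\frac{1}{5617} + 16322} = \frac{35369 + \sqrt{314}}{\frac{91680675}{5617}} = \left(35369 + \sqrt{314}\right) \frac{5617}{91680675} = \frac{198667673}{91680675} + \frac{5617 \sqrt{314}}{91680675}$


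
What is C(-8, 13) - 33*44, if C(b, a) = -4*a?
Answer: -1504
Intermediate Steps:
C(-8, 13) - 33*44 = -4*13 - 33*44 = -52 - 1452 = -1504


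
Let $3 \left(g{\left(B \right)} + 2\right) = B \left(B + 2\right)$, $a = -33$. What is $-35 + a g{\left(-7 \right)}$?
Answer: $-354$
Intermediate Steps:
$g{\left(B \right)} = -2 + \frac{B \left(2 + B\right)}{3}$ ($g{\left(B \right)} = -2 + \frac{B \left(B + 2\right)}{3} = -2 + \frac{B \left(2 + B\right)}{3}$)
$-35 + a g{\left(-7 \right)} = -35 - 33 \left(-2 + \frac{\left(-7\right)^{2}}{3} + \frac{2}{3} \left(-7\right)\right) = -35 - 33 \left(-2 + \frac{1}{3} \cdot 49 - \frac{14}{3}\right) = -35 - 33 \left(-2 + \frac{49}{3} - \frac{14}{3}\right) = -35 - 319 = -354$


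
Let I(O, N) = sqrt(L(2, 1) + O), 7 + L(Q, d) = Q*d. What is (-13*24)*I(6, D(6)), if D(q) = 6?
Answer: -312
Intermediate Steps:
L(Q, d) = -7 + Q*d
I(O, N) = sqrt(-5 + O) (I(O, N) = sqrt((-7 + 2*1) + O) = sqrt((-7 + 2) + O) = sqrt(-5 + O))
(-13*24)*I(6, D(6)) = (-13*24)*sqrt(-5 + 6) = -312*sqrt(1) = -312*1 = -312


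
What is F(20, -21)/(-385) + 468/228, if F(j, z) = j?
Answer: 2927/1463 ≈ 2.0007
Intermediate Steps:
F(20, -21)/(-385) + 468/228 = 20/(-385) + 468/228 = 20*(-1/385) + 468*(1/228) = -4/77 + 39/19 = 2927/1463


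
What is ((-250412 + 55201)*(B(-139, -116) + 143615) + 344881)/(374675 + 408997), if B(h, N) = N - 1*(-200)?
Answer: -3506410076/97959 ≈ -35795.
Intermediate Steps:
B(h, N) = 200 + N (B(h, N) = N + 200 = 200 + N)
((-250412 + 55201)*(B(-139, -116) + 143615) + 344881)/(374675 + 408997) = ((-250412 + 55201)*((200 - 116) + 143615) + 344881)/(374675 + 408997) = (-195211*(84 + 143615) + 344881)/783672 = (-195211*143699 + 344881)*(1/783672) = (-28051625489 + 344881)*(1/783672) = -28051280608*1/783672 = -3506410076/97959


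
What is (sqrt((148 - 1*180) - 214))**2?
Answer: -246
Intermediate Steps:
(sqrt((148 - 1*180) - 214))**2 = (sqrt((148 - 180) - 214))**2 = (sqrt(-32 - 214))**2 = (sqrt(-246))**2 = (I*sqrt(246))**2 = -246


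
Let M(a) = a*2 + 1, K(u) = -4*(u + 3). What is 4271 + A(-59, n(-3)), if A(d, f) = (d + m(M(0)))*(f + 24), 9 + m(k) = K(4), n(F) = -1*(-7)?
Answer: 1295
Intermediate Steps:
K(u) = -12 - 4*u (K(u) = -4*(3 + u) = -12 - 4*u)
n(F) = 7
M(a) = 1 + 2*a (M(a) = 2*a + 1 = 1 + 2*a)
m(k) = -37 (m(k) = -9 + (-12 - 4*4) = -9 + (-12 - 16) = -9 - 28 = -37)
A(d, f) = (-37 + d)*(24 + f) (A(d, f) = (d - 37)*(f + 24) = (-37 + d)*(24 + f))
4271 + A(-59, n(-3)) = 4271 + (-888 - 37*7 + 24*(-59) - 59*7) = 4271 + (-888 - 259 - 1416 - 413) = 4271 - 2976 = 1295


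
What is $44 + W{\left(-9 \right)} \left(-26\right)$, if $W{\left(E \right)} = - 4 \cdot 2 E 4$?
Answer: $-7444$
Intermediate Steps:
$W{\left(E \right)} = - 32 E$ ($W{\left(E \right)} = - 8 E 4 = - 32 E$)
$44 + W{\left(-9 \right)} \left(-26\right) = 44 + \left(-32\right) \left(-9\right) \left(-26\right) = 44 + 288 \left(-26\right) = 44 - 7488 = -7444$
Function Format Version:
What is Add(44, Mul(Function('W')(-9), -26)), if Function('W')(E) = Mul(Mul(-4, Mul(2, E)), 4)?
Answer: -7444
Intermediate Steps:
Function('W')(E) = Mul(-32, E) (Function('W')(E) = Mul(Mul(-8, E), 4) = Mul(-32, E))
Add(44, Mul(Function('W')(-9), -26)) = Add(44, Mul(Mul(-32, -9), -26)) = Add(44, Mul(288, -26)) = Add(44, -7488) = -7444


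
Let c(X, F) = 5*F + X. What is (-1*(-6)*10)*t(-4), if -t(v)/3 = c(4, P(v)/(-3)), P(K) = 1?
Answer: -420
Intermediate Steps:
c(X, F) = X + 5*F
t(v) = -7 (t(v) = -3*(4 + 5*(1/(-3))) = -3*(4 + 5*(1*(-⅓))) = -3*(4 + 5*(-⅓)) = -3*(4 - 5/3) = -3*7/3 = -7)
(-1*(-6)*10)*t(-4) = (-1*(-6)*10)*(-7) = (6*10)*(-7) = 60*(-7) = -420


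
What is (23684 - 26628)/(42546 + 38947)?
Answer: -2944/81493 ≈ -0.036126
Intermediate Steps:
(23684 - 26628)/(42546 + 38947) = -2944/81493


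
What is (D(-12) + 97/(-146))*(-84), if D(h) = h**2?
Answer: -878934/73 ≈ -12040.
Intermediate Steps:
(D(-12) + 97/(-146))*(-84) = ((-12)**2 + 97/(-146))*(-84) = (144 + 97*(-1/146))*(-84) = (144 - 97/146)*(-84) = (20927/146)*(-84) = -878934/73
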